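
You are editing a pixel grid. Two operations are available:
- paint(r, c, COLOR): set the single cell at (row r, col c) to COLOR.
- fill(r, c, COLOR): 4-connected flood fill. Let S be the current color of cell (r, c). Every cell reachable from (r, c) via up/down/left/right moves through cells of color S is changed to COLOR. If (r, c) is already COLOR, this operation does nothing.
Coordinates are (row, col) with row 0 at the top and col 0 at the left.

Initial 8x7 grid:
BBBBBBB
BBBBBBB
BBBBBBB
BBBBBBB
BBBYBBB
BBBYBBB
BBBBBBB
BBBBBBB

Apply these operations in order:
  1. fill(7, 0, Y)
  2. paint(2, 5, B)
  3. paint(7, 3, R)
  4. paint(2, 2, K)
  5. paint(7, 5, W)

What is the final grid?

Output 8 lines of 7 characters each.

After op 1 fill(7,0,Y) [54 cells changed]:
YYYYYYY
YYYYYYY
YYYYYYY
YYYYYYY
YYYYYYY
YYYYYYY
YYYYYYY
YYYYYYY
After op 2 paint(2,5,B):
YYYYYYY
YYYYYYY
YYYYYBY
YYYYYYY
YYYYYYY
YYYYYYY
YYYYYYY
YYYYYYY
After op 3 paint(7,3,R):
YYYYYYY
YYYYYYY
YYYYYBY
YYYYYYY
YYYYYYY
YYYYYYY
YYYYYYY
YYYRYYY
After op 4 paint(2,2,K):
YYYYYYY
YYYYYYY
YYKYYBY
YYYYYYY
YYYYYYY
YYYYYYY
YYYYYYY
YYYRYYY
After op 5 paint(7,5,W):
YYYYYYY
YYYYYYY
YYKYYBY
YYYYYYY
YYYYYYY
YYYYYYY
YYYYYYY
YYYRYWY

Answer: YYYYYYY
YYYYYYY
YYKYYBY
YYYYYYY
YYYYYYY
YYYYYYY
YYYYYYY
YYYRYWY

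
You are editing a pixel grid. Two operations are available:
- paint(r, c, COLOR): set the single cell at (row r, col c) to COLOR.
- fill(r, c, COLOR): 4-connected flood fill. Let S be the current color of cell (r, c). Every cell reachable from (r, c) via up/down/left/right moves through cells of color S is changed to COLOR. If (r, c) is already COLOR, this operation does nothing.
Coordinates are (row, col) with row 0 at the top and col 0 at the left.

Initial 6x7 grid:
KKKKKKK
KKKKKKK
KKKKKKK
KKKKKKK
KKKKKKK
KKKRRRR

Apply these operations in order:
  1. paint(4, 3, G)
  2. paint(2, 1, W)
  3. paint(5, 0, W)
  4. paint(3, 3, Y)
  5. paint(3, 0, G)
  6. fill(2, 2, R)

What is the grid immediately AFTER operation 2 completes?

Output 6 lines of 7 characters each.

After op 1 paint(4,3,G):
KKKKKKK
KKKKKKK
KKKKKKK
KKKKKKK
KKKGKKK
KKKRRRR
After op 2 paint(2,1,W):
KKKKKKK
KKKKKKK
KWKKKKK
KKKKKKK
KKKGKKK
KKKRRRR

Answer: KKKKKKK
KKKKKKK
KWKKKKK
KKKKKKK
KKKGKKK
KKKRRRR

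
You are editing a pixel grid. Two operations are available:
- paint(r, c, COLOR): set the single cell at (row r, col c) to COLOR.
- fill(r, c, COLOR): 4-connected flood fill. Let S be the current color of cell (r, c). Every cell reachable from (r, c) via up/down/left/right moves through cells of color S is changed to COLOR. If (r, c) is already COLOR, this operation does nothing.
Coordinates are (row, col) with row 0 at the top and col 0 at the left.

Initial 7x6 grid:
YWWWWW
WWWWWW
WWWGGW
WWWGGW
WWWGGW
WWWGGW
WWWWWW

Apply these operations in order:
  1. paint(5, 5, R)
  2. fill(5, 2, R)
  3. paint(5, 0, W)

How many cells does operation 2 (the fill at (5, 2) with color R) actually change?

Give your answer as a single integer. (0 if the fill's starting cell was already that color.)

After op 1 paint(5,5,R):
YWWWWW
WWWWWW
WWWGGW
WWWGGW
WWWGGW
WWWGGR
WWWWWW
After op 2 fill(5,2,R) [32 cells changed]:
YRRRRR
RRRRRR
RRRGGR
RRRGGR
RRRGGR
RRRGGR
RRRRRR

Answer: 32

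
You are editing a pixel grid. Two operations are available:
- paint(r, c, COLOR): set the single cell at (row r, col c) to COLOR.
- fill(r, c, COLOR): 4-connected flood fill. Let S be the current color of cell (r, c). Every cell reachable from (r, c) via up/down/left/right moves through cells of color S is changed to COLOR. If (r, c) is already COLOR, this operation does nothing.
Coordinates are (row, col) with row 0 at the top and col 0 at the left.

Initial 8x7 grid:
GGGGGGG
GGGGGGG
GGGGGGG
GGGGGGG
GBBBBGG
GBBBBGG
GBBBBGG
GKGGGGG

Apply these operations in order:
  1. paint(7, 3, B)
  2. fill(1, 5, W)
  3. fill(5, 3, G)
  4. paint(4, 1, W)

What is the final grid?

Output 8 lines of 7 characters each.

Answer: WWWWWWW
WWWWWWW
WWWWWWW
WWWWWWW
WWGGGWW
WGGGGWW
WGGGGWW
WKGGWWW

Derivation:
After op 1 paint(7,3,B):
GGGGGGG
GGGGGGG
GGGGGGG
GGGGGGG
GBBBBGG
GBBBBGG
GBBBBGG
GKGBGGG
After op 2 fill(1,5,W) [41 cells changed]:
WWWWWWW
WWWWWWW
WWWWWWW
WWWWWWW
WBBBBWW
WBBBBWW
WBBBBWW
WKGBWWW
After op 3 fill(5,3,G) [13 cells changed]:
WWWWWWW
WWWWWWW
WWWWWWW
WWWWWWW
WGGGGWW
WGGGGWW
WGGGGWW
WKGGWWW
After op 4 paint(4,1,W):
WWWWWWW
WWWWWWW
WWWWWWW
WWWWWWW
WWGGGWW
WGGGGWW
WGGGGWW
WKGGWWW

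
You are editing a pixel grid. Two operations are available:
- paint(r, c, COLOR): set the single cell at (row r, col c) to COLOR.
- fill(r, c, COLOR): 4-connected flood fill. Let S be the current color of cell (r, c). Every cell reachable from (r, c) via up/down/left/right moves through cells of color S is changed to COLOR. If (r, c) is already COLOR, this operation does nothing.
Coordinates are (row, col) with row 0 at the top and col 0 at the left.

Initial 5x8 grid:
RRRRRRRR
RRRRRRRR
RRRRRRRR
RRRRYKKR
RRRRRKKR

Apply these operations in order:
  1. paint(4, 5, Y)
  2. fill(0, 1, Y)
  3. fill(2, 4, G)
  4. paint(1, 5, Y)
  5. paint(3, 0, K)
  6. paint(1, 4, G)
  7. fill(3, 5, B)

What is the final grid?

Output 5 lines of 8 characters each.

Answer: GGGGGGGG
GGGGGYGG
GGGGGGGG
KGGGGBBG
GGGGGGBG

Derivation:
After op 1 paint(4,5,Y):
RRRRRRRR
RRRRRRRR
RRRRRRRR
RRRRYKKR
RRRRRYKR
After op 2 fill(0,1,Y) [35 cells changed]:
YYYYYYYY
YYYYYYYY
YYYYYYYY
YYYYYKKY
YYYYYYKY
After op 3 fill(2,4,G) [37 cells changed]:
GGGGGGGG
GGGGGGGG
GGGGGGGG
GGGGGKKG
GGGGGGKG
After op 4 paint(1,5,Y):
GGGGGGGG
GGGGGYGG
GGGGGGGG
GGGGGKKG
GGGGGGKG
After op 5 paint(3,0,K):
GGGGGGGG
GGGGGYGG
GGGGGGGG
KGGGGKKG
GGGGGGKG
After op 6 paint(1,4,G):
GGGGGGGG
GGGGGYGG
GGGGGGGG
KGGGGKKG
GGGGGGKG
After op 7 fill(3,5,B) [3 cells changed]:
GGGGGGGG
GGGGGYGG
GGGGGGGG
KGGGGBBG
GGGGGGBG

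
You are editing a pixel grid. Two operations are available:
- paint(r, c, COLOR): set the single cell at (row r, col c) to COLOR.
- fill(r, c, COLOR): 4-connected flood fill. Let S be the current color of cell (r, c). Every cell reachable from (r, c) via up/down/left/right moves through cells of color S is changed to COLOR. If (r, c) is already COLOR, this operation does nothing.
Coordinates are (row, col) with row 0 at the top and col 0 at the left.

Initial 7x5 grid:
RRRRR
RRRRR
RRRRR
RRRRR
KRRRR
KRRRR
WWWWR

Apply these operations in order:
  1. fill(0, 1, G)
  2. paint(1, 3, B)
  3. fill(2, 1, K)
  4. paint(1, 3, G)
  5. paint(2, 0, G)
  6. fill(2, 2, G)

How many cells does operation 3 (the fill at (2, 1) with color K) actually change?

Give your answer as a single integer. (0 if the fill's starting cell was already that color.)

After op 1 fill(0,1,G) [29 cells changed]:
GGGGG
GGGGG
GGGGG
GGGGG
KGGGG
KGGGG
WWWWG
After op 2 paint(1,3,B):
GGGGG
GGGBG
GGGGG
GGGGG
KGGGG
KGGGG
WWWWG
After op 3 fill(2,1,K) [28 cells changed]:
KKKKK
KKKBK
KKKKK
KKKKK
KKKKK
KKKKK
WWWWK

Answer: 28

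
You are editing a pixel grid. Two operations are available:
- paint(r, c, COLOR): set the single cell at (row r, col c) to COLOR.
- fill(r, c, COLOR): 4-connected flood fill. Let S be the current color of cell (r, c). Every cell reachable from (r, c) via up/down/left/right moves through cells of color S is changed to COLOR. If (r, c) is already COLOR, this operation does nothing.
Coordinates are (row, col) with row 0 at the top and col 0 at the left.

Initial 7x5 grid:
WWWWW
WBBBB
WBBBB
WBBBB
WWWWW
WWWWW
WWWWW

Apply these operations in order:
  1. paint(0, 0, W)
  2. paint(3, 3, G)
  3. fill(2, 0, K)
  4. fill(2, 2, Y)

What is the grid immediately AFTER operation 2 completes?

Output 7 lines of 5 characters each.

Answer: WWWWW
WBBBB
WBBBB
WBBGB
WWWWW
WWWWW
WWWWW

Derivation:
After op 1 paint(0,0,W):
WWWWW
WBBBB
WBBBB
WBBBB
WWWWW
WWWWW
WWWWW
After op 2 paint(3,3,G):
WWWWW
WBBBB
WBBBB
WBBGB
WWWWW
WWWWW
WWWWW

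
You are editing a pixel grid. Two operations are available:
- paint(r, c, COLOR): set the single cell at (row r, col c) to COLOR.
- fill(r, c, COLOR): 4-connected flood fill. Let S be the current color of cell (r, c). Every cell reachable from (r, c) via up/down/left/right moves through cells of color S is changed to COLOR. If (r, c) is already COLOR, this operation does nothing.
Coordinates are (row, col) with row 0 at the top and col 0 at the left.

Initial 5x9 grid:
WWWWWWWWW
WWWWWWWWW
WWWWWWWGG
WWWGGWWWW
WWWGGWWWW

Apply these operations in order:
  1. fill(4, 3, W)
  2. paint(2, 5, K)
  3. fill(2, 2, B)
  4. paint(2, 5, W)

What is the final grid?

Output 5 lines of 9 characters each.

After op 1 fill(4,3,W) [4 cells changed]:
WWWWWWWWW
WWWWWWWWW
WWWWWWWGG
WWWWWWWWW
WWWWWWWWW
After op 2 paint(2,5,K):
WWWWWWWWW
WWWWWWWWW
WWWWWKWGG
WWWWWWWWW
WWWWWWWWW
After op 3 fill(2,2,B) [42 cells changed]:
BBBBBBBBB
BBBBBBBBB
BBBBBKBGG
BBBBBBBBB
BBBBBBBBB
After op 4 paint(2,5,W):
BBBBBBBBB
BBBBBBBBB
BBBBBWBGG
BBBBBBBBB
BBBBBBBBB

Answer: BBBBBBBBB
BBBBBBBBB
BBBBBWBGG
BBBBBBBBB
BBBBBBBBB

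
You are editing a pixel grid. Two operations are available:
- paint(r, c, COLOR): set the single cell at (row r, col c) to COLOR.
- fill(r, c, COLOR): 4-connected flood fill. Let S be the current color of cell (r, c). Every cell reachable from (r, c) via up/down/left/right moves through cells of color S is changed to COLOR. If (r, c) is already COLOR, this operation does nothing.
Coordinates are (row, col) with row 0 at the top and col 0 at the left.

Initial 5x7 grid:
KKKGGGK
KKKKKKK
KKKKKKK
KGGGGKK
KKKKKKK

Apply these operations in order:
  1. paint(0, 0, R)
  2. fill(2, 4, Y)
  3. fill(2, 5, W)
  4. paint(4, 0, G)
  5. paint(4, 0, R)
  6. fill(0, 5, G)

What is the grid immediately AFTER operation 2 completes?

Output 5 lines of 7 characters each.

Answer: RYYGGGY
YYYYYYY
YYYYYYY
YGGGGYY
YYYYYYY

Derivation:
After op 1 paint(0,0,R):
RKKGGGK
KKKKKKK
KKKKKKK
KGGGGKK
KKKKKKK
After op 2 fill(2,4,Y) [27 cells changed]:
RYYGGGY
YYYYYYY
YYYYYYY
YGGGGYY
YYYYYYY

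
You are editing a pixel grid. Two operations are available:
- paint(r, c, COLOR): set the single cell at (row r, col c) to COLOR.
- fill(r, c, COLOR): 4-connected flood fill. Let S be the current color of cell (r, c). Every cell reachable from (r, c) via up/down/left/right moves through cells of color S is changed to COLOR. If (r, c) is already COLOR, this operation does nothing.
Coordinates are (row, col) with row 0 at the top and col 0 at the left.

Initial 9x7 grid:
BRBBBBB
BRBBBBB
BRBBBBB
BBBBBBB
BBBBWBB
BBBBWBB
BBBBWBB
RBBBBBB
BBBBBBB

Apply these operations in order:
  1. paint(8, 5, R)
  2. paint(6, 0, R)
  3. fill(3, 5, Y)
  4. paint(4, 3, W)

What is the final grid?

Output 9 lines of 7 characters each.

Answer: YRYYYYY
YRYYYYY
YRYYYYY
YYYYYYY
YYYWWYY
YYYYWYY
RYYYWYY
RYYYYYY
YYYYYRY

Derivation:
After op 1 paint(8,5,R):
BRBBBBB
BRBBBBB
BRBBBBB
BBBBBBB
BBBBWBB
BBBBWBB
BBBBWBB
RBBBBBB
BBBBBRB
After op 2 paint(6,0,R):
BRBBBBB
BRBBBBB
BRBBBBB
BBBBBBB
BBBBWBB
BBBBWBB
RBBBWBB
RBBBBBB
BBBBBRB
After op 3 fill(3,5,Y) [54 cells changed]:
YRYYYYY
YRYYYYY
YRYYYYY
YYYYYYY
YYYYWYY
YYYYWYY
RYYYWYY
RYYYYYY
YYYYYRY
After op 4 paint(4,3,W):
YRYYYYY
YRYYYYY
YRYYYYY
YYYYYYY
YYYWWYY
YYYYWYY
RYYYWYY
RYYYYYY
YYYYYRY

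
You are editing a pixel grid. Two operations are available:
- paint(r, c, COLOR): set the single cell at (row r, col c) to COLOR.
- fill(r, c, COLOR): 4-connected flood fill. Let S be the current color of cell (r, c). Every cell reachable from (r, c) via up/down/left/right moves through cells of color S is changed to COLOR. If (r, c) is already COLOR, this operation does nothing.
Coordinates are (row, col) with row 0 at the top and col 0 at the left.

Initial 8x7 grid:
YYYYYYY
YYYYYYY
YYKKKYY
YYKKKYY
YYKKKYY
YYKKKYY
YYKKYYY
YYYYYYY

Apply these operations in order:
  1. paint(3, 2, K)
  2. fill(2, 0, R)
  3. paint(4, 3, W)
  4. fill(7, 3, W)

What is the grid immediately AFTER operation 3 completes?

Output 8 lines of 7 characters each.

After op 1 paint(3,2,K):
YYYYYYY
YYYYYYY
YYKKKYY
YYKKKYY
YYKKKYY
YYKKKYY
YYKKYYY
YYYYYYY
After op 2 fill(2,0,R) [42 cells changed]:
RRRRRRR
RRRRRRR
RRKKKRR
RRKKKRR
RRKKKRR
RRKKKRR
RRKKRRR
RRRRRRR
After op 3 paint(4,3,W):
RRRRRRR
RRRRRRR
RRKKKRR
RRKKKRR
RRKWKRR
RRKKKRR
RRKKRRR
RRRRRRR

Answer: RRRRRRR
RRRRRRR
RRKKKRR
RRKKKRR
RRKWKRR
RRKKKRR
RRKKRRR
RRRRRRR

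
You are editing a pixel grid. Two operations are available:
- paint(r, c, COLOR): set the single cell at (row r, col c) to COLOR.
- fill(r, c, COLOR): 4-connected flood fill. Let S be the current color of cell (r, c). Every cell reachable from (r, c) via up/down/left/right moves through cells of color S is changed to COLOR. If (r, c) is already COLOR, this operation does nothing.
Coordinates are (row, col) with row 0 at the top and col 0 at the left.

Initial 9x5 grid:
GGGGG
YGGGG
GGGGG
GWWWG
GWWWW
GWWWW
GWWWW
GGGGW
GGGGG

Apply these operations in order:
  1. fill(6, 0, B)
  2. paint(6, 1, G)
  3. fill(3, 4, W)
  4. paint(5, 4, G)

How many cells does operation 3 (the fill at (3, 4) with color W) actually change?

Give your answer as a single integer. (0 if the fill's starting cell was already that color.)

Answer: 28

Derivation:
After op 1 fill(6,0,B) [28 cells changed]:
BBBBB
YBBBB
BBBBB
BWWWB
BWWWW
BWWWW
BWWWW
BBBBW
BBBBB
After op 2 paint(6,1,G):
BBBBB
YBBBB
BBBBB
BWWWB
BWWWW
BWWWW
BGWWW
BBBBW
BBBBB
After op 3 fill(3,4,W) [28 cells changed]:
WWWWW
YWWWW
WWWWW
WWWWW
WWWWW
WWWWW
WGWWW
WWWWW
WWWWW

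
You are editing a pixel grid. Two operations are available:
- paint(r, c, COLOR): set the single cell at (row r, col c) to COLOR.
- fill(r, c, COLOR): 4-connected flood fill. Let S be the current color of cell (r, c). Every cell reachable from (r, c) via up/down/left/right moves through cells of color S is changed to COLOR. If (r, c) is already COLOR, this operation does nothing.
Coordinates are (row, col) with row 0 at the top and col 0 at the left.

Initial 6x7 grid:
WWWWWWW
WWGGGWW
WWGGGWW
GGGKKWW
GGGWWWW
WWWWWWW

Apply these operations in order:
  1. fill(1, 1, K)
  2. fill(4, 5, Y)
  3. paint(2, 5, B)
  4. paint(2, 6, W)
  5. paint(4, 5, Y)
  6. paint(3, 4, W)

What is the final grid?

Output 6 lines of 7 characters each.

After op 1 fill(1,1,K) [28 cells changed]:
KKKKKKK
KKGGGKK
KKGGGKK
GGGKKKK
GGGKKKK
KKKKKKK
After op 2 fill(4,5,Y) [30 cells changed]:
YYYYYYY
YYGGGYY
YYGGGYY
GGGYYYY
GGGYYYY
YYYYYYY
After op 3 paint(2,5,B):
YYYYYYY
YYGGGYY
YYGGGBY
GGGYYYY
GGGYYYY
YYYYYYY
After op 4 paint(2,6,W):
YYYYYYY
YYGGGYY
YYGGGBW
GGGYYYY
GGGYYYY
YYYYYYY
After op 5 paint(4,5,Y):
YYYYYYY
YYGGGYY
YYGGGBW
GGGYYYY
GGGYYYY
YYYYYYY
After op 6 paint(3,4,W):
YYYYYYY
YYGGGYY
YYGGGBW
GGGYWYY
GGGYYYY
YYYYYYY

Answer: YYYYYYY
YYGGGYY
YYGGGBW
GGGYWYY
GGGYYYY
YYYYYYY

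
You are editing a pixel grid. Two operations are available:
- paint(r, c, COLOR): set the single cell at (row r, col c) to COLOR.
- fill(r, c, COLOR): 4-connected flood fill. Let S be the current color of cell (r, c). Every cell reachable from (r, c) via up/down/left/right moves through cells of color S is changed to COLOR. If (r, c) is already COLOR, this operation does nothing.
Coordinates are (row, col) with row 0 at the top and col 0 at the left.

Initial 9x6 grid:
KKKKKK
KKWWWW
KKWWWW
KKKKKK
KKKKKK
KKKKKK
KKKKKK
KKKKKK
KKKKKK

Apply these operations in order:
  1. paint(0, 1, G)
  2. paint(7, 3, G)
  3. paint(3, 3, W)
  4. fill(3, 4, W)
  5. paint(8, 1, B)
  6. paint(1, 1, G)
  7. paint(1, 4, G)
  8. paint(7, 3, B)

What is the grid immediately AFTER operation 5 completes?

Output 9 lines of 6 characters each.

After op 1 paint(0,1,G):
KGKKKK
KKWWWW
KKWWWW
KKKKKK
KKKKKK
KKKKKK
KKKKKK
KKKKKK
KKKKKK
After op 2 paint(7,3,G):
KGKKKK
KKWWWW
KKWWWW
KKKKKK
KKKKKK
KKKKKK
KKKKKK
KKKGKK
KKKKKK
After op 3 paint(3,3,W):
KGKKKK
KKWWWW
KKWWWW
KKKWKK
KKKKKK
KKKKKK
KKKKKK
KKKGKK
KKKKKK
After op 4 fill(3,4,W) [39 cells changed]:
WGKKKK
WWWWWW
WWWWWW
WWWWWW
WWWWWW
WWWWWW
WWWWWW
WWWGWW
WWWWWW
After op 5 paint(8,1,B):
WGKKKK
WWWWWW
WWWWWW
WWWWWW
WWWWWW
WWWWWW
WWWWWW
WWWGWW
WBWWWW

Answer: WGKKKK
WWWWWW
WWWWWW
WWWWWW
WWWWWW
WWWWWW
WWWWWW
WWWGWW
WBWWWW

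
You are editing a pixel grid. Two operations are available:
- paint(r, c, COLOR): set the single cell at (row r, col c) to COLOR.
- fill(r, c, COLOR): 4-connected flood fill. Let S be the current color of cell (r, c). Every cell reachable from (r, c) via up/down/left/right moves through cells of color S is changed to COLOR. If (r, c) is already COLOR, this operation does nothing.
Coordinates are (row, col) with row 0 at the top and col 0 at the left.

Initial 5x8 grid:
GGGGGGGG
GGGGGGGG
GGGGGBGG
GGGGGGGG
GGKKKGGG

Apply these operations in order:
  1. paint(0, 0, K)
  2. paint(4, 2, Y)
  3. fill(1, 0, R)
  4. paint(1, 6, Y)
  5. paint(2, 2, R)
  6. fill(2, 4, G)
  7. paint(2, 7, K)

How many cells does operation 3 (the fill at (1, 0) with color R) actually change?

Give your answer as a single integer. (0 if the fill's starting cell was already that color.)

After op 1 paint(0,0,K):
KGGGGGGG
GGGGGGGG
GGGGGBGG
GGGGGGGG
GGKKKGGG
After op 2 paint(4,2,Y):
KGGGGGGG
GGGGGGGG
GGGGGBGG
GGGGGGGG
GGYKKGGG
After op 3 fill(1,0,R) [35 cells changed]:
KRRRRRRR
RRRRRRRR
RRRRRBRR
RRRRRRRR
RRYKKRRR

Answer: 35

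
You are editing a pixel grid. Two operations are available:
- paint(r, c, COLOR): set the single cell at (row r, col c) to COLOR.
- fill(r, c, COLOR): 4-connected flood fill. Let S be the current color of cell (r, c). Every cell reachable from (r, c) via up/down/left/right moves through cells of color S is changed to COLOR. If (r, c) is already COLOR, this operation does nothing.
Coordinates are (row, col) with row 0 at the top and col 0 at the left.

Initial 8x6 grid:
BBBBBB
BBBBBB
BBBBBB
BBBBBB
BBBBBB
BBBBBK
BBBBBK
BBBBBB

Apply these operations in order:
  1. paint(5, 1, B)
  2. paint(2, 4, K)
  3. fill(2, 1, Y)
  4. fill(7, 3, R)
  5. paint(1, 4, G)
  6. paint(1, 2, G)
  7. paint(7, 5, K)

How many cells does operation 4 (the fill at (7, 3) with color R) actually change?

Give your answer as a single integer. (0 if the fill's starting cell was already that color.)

After op 1 paint(5,1,B):
BBBBBB
BBBBBB
BBBBBB
BBBBBB
BBBBBB
BBBBBK
BBBBBK
BBBBBB
After op 2 paint(2,4,K):
BBBBBB
BBBBBB
BBBBKB
BBBBBB
BBBBBB
BBBBBK
BBBBBK
BBBBBB
After op 3 fill(2,1,Y) [45 cells changed]:
YYYYYY
YYYYYY
YYYYKY
YYYYYY
YYYYYY
YYYYYK
YYYYYK
YYYYYY
After op 4 fill(7,3,R) [45 cells changed]:
RRRRRR
RRRRRR
RRRRKR
RRRRRR
RRRRRR
RRRRRK
RRRRRK
RRRRRR

Answer: 45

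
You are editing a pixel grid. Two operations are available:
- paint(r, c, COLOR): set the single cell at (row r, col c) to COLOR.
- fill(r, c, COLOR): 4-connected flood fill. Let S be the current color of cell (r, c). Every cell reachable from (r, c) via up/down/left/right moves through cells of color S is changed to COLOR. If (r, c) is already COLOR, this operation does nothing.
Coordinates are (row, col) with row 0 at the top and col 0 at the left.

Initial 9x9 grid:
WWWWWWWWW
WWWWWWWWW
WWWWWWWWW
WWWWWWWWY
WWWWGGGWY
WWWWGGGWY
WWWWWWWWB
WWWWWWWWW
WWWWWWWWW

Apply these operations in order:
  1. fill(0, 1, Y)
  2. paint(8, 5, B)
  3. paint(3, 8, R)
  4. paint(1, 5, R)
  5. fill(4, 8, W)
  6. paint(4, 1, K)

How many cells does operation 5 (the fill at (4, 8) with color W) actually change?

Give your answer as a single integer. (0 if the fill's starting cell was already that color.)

Answer: 71

Derivation:
After op 1 fill(0,1,Y) [71 cells changed]:
YYYYYYYYY
YYYYYYYYY
YYYYYYYYY
YYYYYYYYY
YYYYGGGYY
YYYYGGGYY
YYYYYYYYB
YYYYYYYYY
YYYYYYYYY
After op 2 paint(8,5,B):
YYYYYYYYY
YYYYYYYYY
YYYYYYYYY
YYYYYYYYY
YYYYGGGYY
YYYYGGGYY
YYYYYYYYB
YYYYYYYYY
YYYYYBYYY
After op 3 paint(3,8,R):
YYYYYYYYY
YYYYYYYYY
YYYYYYYYY
YYYYYYYYR
YYYYGGGYY
YYYYGGGYY
YYYYYYYYB
YYYYYYYYY
YYYYYBYYY
After op 4 paint(1,5,R):
YYYYYYYYY
YYYYYRYYY
YYYYYYYYY
YYYYYYYYR
YYYYGGGYY
YYYYGGGYY
YYYYYYYYB
YYYYYYYYY
YYYYYBYYY
After op 5 fill(4,8,W) [71 cells changed]:
WWWWWWWWW
WWWWWRWWW
WWWWWWWWW
WWWWWWWWR
WWWWGGGWW
WWWWGGGWW
WWWWWWWWB
WWWWWWWWW
WWWWWBWWW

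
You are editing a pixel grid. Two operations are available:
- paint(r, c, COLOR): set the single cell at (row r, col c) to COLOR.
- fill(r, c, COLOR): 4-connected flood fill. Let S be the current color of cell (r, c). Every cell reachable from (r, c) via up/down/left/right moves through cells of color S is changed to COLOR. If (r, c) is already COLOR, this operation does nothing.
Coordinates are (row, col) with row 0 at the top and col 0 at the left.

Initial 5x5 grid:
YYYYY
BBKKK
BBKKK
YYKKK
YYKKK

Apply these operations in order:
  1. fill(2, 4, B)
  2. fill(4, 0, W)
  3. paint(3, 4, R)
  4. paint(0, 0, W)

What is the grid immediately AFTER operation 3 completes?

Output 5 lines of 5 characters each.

After op 1 fill(2,4,B) [12 cells changed]:
YYYYY
BBBBB
BBBBB
YYBBB
YYBBB
After op 2 fill(4,0,W) [4 cells changed]:
YYYYY
BBBBB
BBBBB
WWBBB
WWBBB
After op 3 paint(3,4,R):
YYYYY
BBBBB
BBBBB
WWBBR
WWBBB

Answer: YYYYY
BBBBB
BBBBB
WWBBR
WWBBB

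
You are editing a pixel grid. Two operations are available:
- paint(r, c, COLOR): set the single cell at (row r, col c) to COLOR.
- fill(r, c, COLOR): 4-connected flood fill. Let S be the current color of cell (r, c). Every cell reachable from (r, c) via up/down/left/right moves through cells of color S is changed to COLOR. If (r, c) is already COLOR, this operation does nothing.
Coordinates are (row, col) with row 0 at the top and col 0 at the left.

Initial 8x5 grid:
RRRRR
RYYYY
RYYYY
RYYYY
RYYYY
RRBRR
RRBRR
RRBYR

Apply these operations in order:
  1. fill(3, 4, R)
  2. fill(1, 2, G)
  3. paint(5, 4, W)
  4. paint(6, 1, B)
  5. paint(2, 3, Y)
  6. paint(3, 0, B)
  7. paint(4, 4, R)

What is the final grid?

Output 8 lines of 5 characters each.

Answer: GGGGG
GGGGG
GGGYG
BGGGG
GGGGR
GGBGW
GBBGG
GGBYG

Derivation:
After op 1 fill(3,4,R) [16 cells changed]:
RRRRR
RRRRR
RRRRR
RRRRR
RRRRR
RRBRR
RRBRR
RRBYR
After op 2 fill(1,2,G) [36 cells changed]:
GGGGG
GGGGG
GGGGG
GGGGG
GGGGG
GGBGG
GGBGG
GGBYG
After op 3 paint(5,4,W):
GGGGG
GGGGG
GGGGG
GGGGG
GGGGG
GGBGW
GGBGG
GGBYG
After op 4 paint(6,1,B):
GGGGG
GGGGG
GGGGG
GGGGG
GGGGG
GGBGW
GBBGG
GGBYG
After op 5 paint(2,3,Y):
GGGGG
GGGGG
GGGYG
GGGGG
GGGGG
GGBGW
GBBGG
GGBYG
After op 6 paint(3,0,B):
GGGGG
GGGGG
GGGYG
BGGGG
GGGGG
GGBGW
GBBGG
GGBYG
After op 7 paint(4,4,R):
GGGGG
GGGGG
GGGYG
BGGGG
GGGGR
GGBGW
GBBGG
GGBYG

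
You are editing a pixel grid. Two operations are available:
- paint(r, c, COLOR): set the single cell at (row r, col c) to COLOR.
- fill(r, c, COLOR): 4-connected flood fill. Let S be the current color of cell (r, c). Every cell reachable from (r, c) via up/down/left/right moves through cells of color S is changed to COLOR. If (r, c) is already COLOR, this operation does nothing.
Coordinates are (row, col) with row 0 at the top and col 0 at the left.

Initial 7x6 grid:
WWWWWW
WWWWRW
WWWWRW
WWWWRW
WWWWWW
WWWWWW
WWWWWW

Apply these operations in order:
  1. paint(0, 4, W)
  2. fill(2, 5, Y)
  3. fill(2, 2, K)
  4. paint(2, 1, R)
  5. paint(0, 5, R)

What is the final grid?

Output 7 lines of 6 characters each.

After op 1 paint(0,4,W):
WWWWWW
WWWWRW
WWWWRW
WWWWRW
WWWWWW
WWWWWW
WWWWWW
After op 2 fill(2,5,Y) [39 cells changed]:
YYYYYY
YYYYRY
YYYYRY
YYYYRY
YYYYYY
YYYYYY
YYYYYY
After op 3 fill(2,2,K) [39 cells changed]:
KKKKKK
KKKKRK
KKKKRK
KKKKRK
KKKKKK
KKKKKK
KKKKKK
After op 4 paint(2,1,R):
KKKKKK
KKKKRK
KRKKRK
KKKKRK
KKKKKK
KKKKKK
KKKKKK
After op 5 paint(0,5,R):
KKKKKR
KKKKRK
KRKKRK
KKKKRK
KKKKKK
KKKKKK
KKKKKK

Answer: KKKKKR
KKKKRK
KRKKRK
KKKKRK
KKKKKK
KKKKKK
KKKKKK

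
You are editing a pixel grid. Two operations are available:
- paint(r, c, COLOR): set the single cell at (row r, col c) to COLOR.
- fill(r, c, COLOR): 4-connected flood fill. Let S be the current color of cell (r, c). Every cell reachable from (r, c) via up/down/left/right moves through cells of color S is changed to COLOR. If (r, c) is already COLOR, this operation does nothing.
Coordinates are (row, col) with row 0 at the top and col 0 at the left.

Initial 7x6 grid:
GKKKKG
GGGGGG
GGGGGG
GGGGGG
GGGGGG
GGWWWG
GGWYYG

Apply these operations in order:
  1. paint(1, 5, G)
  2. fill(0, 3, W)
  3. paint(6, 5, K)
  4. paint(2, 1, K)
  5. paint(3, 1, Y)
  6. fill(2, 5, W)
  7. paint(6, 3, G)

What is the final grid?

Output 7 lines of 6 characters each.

Answer: WWWWWW
WWWWWW
WKWWWW
WYWWWW
WWWWWW
WWWWWW
WWWGYK

Derivation:
After op 1 paint(1,5,G):
GKKKKG
GGGGGG
GGGGGG
GGGGGG
GGGGGG
GGWWWG
GGWYYG
After op 2 fill(0,3,W) [4 cells changed]:
GWWWWG
GGGGGG
GGGGGG
GGGGGG
GGGGGG
GGWWWG
GGWYYG
After op 3 paint(6,5,K):
GWWWWG
GGGGGG
GGGGGG
GGGGGG
GGGGGG
GGWWWG
GGWYYK
After op 4 paint(2,1,K):
GWWWWG
GGGGGG
GKGGGG
GGGGGG
GGGGGG
GGWWWG
GGWYYK
After op 5 paint(3,1,Y):
GWWWWG
GGGGGG
GKGGGG
GYGGGG
GGGGGG
GGWWWG
GGWYYK
After op 6 fill(2,5,W) [29 cells changed]:
WWWWWW
WWWWWW
WKWWWW
WYWWWW
WWWWWW
WWWWWW
WWWYYK
After op 7 paint(6,3,G):
WWWWWW
WWWWWW
WKWWWW
WYWWWW
WWWWWW
WWWWWW
WWWGYK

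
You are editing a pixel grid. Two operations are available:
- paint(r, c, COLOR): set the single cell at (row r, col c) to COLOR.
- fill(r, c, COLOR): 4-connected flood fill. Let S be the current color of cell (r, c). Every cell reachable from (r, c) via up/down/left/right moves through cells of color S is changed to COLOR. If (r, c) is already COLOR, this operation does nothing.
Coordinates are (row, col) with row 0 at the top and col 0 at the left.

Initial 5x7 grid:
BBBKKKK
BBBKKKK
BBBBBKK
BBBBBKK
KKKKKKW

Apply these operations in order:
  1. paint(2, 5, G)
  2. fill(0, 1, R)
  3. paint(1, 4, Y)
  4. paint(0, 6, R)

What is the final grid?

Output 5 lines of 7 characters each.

Answer: RRRKKKR
RRRKYKK
RRRRRGK
RRRRRKK
KKKKKKW

Derivation:
After op 1 paint(2,5,G):
BBBKKKK
BBBKKKK
BBBBBGK
BBBBBKK
KKKKKKW
After op 2 fill(0,1,R) [16 cells changed]:
RRRKKKK
RRRKKKK
RRRRRGK
RRRRRKK
KKKKKKW
After op 3 paint(1,4,Y):
RRRKKKK
RRRKYKK
RRRRRGK
RRRRRKK
KKKKKKW
After op 4 paint(0,6,R):
RRRKKKR
RRRKYKK
RRRRRGK
RRRRRKK
KKKKKKW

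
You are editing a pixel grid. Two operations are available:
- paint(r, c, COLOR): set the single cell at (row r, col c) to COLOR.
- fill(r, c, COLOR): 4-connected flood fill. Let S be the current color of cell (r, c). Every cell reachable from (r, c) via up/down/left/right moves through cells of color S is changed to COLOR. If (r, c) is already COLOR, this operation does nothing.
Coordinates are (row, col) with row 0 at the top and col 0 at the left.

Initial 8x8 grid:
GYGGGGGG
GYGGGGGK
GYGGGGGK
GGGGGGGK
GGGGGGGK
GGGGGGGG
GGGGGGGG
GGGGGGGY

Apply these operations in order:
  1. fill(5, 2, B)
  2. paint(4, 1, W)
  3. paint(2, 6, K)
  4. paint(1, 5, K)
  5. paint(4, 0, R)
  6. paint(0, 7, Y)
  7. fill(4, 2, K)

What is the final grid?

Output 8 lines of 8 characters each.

Answer: KYKKKKKY
KYKKKKKK
KYKKKKKK
KKKKKKKK
RWKKKKKK
KKKKKKKK
KKKKKKKK
KKKKKKKY

Derivation:
After op 1 fill(5,2,B) [56 cells changed]:
BYBBBBBB
BYBBBBBK
BYBBBBBK
BBBBBBBK
BBBBBBBK
BBBBBBBB
BBBBBBBB
BBBBBBBY
After op 2 paint(4,1,W):
BYBBBBBB
BYBBBBBK
BYBBBBBK
BBBBBBBK
BWBBBBBK
BBBBBBBB
BBBBBBBB
BBBBBBBY
After op 3 paint(2,6,K):
BYBBBBBB
BYBBBBBK
BYBBBBKK
BBBBBBBK
BWBBBBBK
BBBBBBBB
BBBBBBBB
BBBBBBBY
After op 4 paint(1,5,K):
BYBBBBBB
BYBBBKBK
BYBBBBKK
BBBBBBBK
BWBBBBBK
BBBBBBBB
BBBBBBBB
BBBBBBBY
After op 5 paint(4,0,R):
BYBBBBBB
BYBBBKBK
BYBBBBKK
BBBBBBBK
RWBBBBBK
BBBBBBBB
BBBBBBBB
BBBBBBBY
After op 6 paint(0,7,Y):
BYBBBBBY
BYBBBKBK
BYBBBBKK
BBBBBBBK
RWBBBBBK
BBBBBBBB
BBBBBBBB
BBBBBBBY
After op 7 fill(4,2,K) [51 cells changed]:
KYKKKKKY
KYKKKKKK
KYKKKKKK
KKKKKKKK
RWKKKKKK
KKKKKKKK
KKKKKKKK
KKKKKKKY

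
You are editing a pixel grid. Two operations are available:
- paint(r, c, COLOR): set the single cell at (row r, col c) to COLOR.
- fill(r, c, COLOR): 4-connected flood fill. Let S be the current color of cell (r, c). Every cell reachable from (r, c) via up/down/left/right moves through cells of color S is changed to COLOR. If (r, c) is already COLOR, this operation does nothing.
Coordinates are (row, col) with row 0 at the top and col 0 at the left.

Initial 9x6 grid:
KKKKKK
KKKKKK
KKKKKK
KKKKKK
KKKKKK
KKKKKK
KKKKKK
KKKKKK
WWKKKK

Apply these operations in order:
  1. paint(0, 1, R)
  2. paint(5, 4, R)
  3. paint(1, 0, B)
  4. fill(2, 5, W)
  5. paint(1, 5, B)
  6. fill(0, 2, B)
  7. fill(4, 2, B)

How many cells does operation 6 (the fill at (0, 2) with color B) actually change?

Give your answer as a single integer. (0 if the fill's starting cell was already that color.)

Answer: 49

Derivation:
After op 1 paint(0,1,R):
KRKKKK
KKKKKK
KKKKKK
KKKKKK
KKKKKK
KKKKKK
KKKKKK
KKKKKK
WWKKKK
After op 2 paint(5,4,R):
KRKKKK
KKKKKK
KKKKKK
KKKKKK
KKKKKK
KKKKRK
KKKKKK
KKKKKK
WWKKKK
After op 3 paint(1,0,B):
KRKKKK
BKKKKK
KKKKKK
KKKKKK
KKKKKK
KKKKRK
KKKKKK
KKKKKK
WWKKKK
After op 4 fill(2,5,W) [48 cells changed]:
KRWWWW
BWWWWW
WWWWWW
WWWWWW
WWWWWW
WWWWRW
WWWWWW
WWWWWW
WWWWWW
After op 5 paint(1,5,B):
KRWWWW
BWWWWB
WWWWWW
WWWWWW
WWWWWW
WWWWRW
WWWWWW
WWWWWW
WWWWWW
After op 6 fill(0,2,B) [49 cells changed]:
KRBBBB
BBBBBB
BBBBBB
BBBBBB
BBBBBB
BBBBRB
BBBBBB
BBBBBB
BBBBBB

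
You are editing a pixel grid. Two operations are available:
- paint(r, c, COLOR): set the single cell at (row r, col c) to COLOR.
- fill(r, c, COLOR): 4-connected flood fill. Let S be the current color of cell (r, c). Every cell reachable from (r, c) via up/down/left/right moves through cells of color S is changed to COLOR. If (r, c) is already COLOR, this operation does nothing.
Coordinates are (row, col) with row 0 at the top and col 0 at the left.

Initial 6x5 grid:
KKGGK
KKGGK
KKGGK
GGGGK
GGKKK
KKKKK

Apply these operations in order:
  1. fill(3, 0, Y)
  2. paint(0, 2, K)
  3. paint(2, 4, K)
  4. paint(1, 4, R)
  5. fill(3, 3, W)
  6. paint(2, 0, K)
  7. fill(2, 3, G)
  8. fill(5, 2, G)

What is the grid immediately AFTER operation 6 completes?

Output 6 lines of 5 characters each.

After op 1 fill(3,0,Y) [12 cells changed]:
KKYYK
KKYYK
KKYYK
YYYYK
YYKKK
KKKKK
After op 2 paint(0,2,K):
KKKYK
KKYYK
KKYYK
YYYYK
YYKKK
KKKKK
After op 3 paint(2,4,K):
KKKYK
KKYYK
KKYYK
YYYYK
YYKKK
KKKKK
After op 4 paint(1,4,R):
KKKYK
KKYYR
KKYYK
YYYYK
YYKKK
KKKKK
After op 5 fill(3,3,W) [11 cells changed]:
KKKWK
KKWWR
KKWWK
WWWWK
WWKKK
KKKKK
After op 6 paint(2,0,K):
KKKWK
KKWWR
KKWWK
WWWWK
WWKKK
KKKKK

Answer: KKKWK
KKWWR
KKWWK
WWWWK
WWKKK
KKKKK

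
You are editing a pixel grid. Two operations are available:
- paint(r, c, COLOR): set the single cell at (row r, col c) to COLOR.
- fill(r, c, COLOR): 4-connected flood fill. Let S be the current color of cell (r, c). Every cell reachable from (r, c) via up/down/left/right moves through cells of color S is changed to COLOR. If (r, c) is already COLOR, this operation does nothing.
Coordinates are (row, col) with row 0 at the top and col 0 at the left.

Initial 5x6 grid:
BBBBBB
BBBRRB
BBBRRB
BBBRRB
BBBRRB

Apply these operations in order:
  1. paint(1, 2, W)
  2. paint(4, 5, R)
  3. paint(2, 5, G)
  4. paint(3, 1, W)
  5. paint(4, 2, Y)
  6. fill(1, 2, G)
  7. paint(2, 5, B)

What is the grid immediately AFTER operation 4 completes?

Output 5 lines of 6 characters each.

After op 1 paint(1,2,W):
BBBBBB
BBWRRB
BBBRRB
BBBRRB
BBBRRB
After op 2 paint(4,5,R):
BBBBBB
BBWRRB
BBBRRB
BBBRRB
BBBRRR
After op 3 paint(2,5,G):
BBBBBB
BBWRRB
BBBRRG
BBBRRB
BBBRRR
After op 4 paint(3,1,W):
BBBBBB
BBWRRB
BBBRRG
BWBRRB
BBBRRR

Answer: BBBBBB
BBWRRB
BBBRRG
BWBRRB
BBBRRR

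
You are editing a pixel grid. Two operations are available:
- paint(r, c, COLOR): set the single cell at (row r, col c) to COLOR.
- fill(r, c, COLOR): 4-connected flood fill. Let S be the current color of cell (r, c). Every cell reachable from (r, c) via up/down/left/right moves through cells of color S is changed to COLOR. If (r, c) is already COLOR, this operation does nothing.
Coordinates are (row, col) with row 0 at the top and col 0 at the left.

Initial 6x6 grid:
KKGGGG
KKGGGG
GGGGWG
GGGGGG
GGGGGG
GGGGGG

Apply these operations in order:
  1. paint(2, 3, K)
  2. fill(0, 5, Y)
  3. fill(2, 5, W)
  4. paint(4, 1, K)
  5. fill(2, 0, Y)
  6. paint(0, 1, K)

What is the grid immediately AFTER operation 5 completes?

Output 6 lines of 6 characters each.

After op 1 paint(2,3,K):
KKGGGG
KKGGGG
GGGKWG
GGGGGG
GGGGGG
GGGGGG
After op 2 fill(0,5,Y) [30 cells changed]:
KKYYYY
KKYYYY
YYYKWY
YYYYYY
YYYYYY
YYYYYY
After op 3 fill(2,5,W) [30 cells changed]:
KKWWWW
KKWWWW
WWWKWW
WWWWWW
WWWWWW
WWWWWW
After op 4 paint(4,1,K):
KKWWWW
KKWWWW
WWWKWW
WWWWWW
WKWWWW
WWWWWW
After op 5 fill(2,0,Y) [30 cells changed]:
KKYYYY
KKYYYY
YYYKYY
YYYYYY
YKYYYY
YYYYYY

Answer: KKYYYY
KKYYYY
YYYKYY
YYYYYY
YKYYYY
YYYYYY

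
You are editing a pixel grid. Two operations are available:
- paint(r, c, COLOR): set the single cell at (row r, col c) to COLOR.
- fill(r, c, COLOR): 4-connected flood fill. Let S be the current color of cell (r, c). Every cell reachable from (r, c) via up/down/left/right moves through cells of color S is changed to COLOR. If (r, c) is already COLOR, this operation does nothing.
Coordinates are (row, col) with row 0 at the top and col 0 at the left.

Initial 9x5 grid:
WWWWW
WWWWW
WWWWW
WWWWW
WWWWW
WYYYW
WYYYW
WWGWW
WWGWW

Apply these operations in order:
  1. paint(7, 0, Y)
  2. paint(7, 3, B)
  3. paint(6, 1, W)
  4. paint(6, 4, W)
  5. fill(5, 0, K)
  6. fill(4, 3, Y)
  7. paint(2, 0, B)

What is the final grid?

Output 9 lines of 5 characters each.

Answer: YYYYY
YYYYY
BYYYY
YYYYY
YYYYY
YYYYY
YYYYY
YYGBY
YYGYY

Derivation:
After op 1 paint(7,0,Y):
WWWWW
WWWWW
WWWWW
WWWWW
WWWWW
WYYYW
WYYYW
YWGWW
WWGWW
After op 2 paint(7,3,B):
WWWWW
WWWWW
WWWWW
WWWWW
WWWWW
WYYYW
WYYYW
YWGBW
WWGWW
After op 3 paint(6,1,W):
WWWWW
WWWWW
WWWWW
WWWWW
WWWWW
WYYYW
WWYYW
YWGBW
WWGWW
After op 4 paint(6,4,W):
WWWWW
WWWWW
WWWWW
WWWWW
WWWWW
WYYYW
WWYYW
YWGBW
WWGWW
After op 5 fill(5,0,K) [36 cells changed]:
KKKKK
KKKKK
KKKKK
KKKKK
KKKKK
KYYYK
KKYYK
YKGBK
KKGKK
After op 6 fill(4,3,Y) [36 cells changed]:
YYYYY
YYYYY
YYYYY
YYYYY
YYYYY
YYYYY
YYYYY
YYGBY
YYGYY
After op 7 paint(2,0,B):
YYYYY
YYYYY
BYYYY
YYYYY
YYYYY
YYYYY
YYYYY
YYGBY
YYGYY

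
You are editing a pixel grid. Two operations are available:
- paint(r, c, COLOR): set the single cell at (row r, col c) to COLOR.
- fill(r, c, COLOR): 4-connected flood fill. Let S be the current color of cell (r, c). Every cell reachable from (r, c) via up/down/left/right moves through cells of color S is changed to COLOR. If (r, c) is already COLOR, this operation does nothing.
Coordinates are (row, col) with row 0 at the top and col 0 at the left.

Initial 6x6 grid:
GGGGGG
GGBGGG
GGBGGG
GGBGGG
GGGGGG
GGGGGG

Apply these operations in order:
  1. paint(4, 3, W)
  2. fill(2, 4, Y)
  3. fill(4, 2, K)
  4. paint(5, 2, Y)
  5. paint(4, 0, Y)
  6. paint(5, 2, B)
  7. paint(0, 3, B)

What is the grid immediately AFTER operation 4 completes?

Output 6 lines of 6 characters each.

After op 1 paint(4,3,W):
GGGGGG
GGBGGG
GGBGGG
GGBGGG
GGGWGG
GGGGGG
After op 2 fill(2,4,Y) [32 cells changed]:
YYYYYY
YYBYYY
YYBYYY
YYBYYY
YYYWYY
YYYYYY
After op 3 fill(4,2,K) [32 cells changed]:
KKKKKK
KKBKKK
KKBKKK
KKBKKK
KKKWKK
KKKKKK
After op 4 paint(5,2,Y):
KKKKKK
KKBKKK
KKBKKK
KKBKKK
KKKWKK
KKYKKK

Answer: KKKKKK
KKBKKK
KKBKKK
KKBKKK
KKKWKK
KKYKKK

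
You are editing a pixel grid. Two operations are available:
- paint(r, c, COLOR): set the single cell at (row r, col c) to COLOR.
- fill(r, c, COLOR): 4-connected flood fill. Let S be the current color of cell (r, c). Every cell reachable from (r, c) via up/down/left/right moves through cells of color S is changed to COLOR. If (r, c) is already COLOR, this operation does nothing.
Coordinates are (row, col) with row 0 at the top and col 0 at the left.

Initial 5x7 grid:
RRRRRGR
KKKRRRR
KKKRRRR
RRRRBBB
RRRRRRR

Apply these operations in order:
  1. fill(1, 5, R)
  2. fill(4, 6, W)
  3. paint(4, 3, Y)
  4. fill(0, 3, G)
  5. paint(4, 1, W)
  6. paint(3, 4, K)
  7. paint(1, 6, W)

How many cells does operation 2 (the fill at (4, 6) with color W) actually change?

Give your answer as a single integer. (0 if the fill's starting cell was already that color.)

After op 1 fill(1,5,R) [0 cells changed]:
RRRRRGR
KKKRRRR
KKKRRRR
RRRRBBB
RRRRRRR
After op 2 fill(4,6,W) [25 cells changed]:
WWWWWGW
KKKWWWW
KKKWWWW
WWWWBBB
WWWWWWW

Answer: 25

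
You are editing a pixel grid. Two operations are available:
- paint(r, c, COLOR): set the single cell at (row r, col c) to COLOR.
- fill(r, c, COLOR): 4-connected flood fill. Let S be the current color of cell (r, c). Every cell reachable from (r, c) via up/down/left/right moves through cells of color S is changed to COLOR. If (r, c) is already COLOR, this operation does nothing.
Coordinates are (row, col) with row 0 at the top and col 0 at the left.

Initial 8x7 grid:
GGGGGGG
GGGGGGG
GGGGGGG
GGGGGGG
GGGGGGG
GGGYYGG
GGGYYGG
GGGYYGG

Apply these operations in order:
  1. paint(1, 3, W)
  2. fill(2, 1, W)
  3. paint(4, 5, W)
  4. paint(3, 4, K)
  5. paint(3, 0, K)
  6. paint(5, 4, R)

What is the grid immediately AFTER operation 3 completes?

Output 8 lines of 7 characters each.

Answer: WWWWWWW
WWWWWWW
WWWWWWW
WWWWWWW
WWWWWWW
WWWYYWW
WWWYYWW
WWWYYWW

Derivation:
After op 1 paint(1,3,W):
GGGGGGG
GGGWGGG
GGGGGGG
GGGGGGG
GGGGGGG
GGGYYGG
GGGYYGG
GGGYYGG
After op 2 fill(2,1,W) [49 cells changed]:
WWWWWWW
WWWWWWW
WWWWWWW
WWWWWWW
WWWWWWW
WWWYYWW
WWWYYWW
WWWYYWW
After op 3 paint(4,5,W):
WWWWWWW
WWWWWWW
WWWWWWW
WWWWWWW
WWWWWWW
WWWYYWW
WWWYYWW
WWWYYWW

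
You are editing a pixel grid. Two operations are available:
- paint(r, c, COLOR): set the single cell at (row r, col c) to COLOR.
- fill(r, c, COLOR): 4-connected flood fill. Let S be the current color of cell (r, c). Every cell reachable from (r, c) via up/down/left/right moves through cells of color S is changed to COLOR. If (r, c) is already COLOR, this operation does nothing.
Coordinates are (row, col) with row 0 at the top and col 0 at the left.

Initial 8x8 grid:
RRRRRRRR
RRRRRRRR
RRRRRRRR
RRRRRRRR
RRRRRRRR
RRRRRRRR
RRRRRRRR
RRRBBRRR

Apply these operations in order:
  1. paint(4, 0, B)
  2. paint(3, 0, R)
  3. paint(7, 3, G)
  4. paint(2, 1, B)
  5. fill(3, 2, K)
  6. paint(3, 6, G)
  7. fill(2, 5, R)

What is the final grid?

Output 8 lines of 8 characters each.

Answer: RRRRRRRR
RRRRRRRR
RBRRRRRR
RRRRRRGR
BRRRRRRR
RRRRRRRR
RRRRRRRR
RRRGBRRR

Derivation:
After op 1 paint(4,0,B):
RRRRRRRR
RRRRRRRR
RRRRRRRR
RRRRRRRR
BRRRRRRR
RRRRRRRR
RRRRRRRR
RRRBBRRR
After op 2 paint(3,0,R):
RRRRRRRR
RRRRRRRR
RRRRRRRR
RRRRRRRR
BRRRRRRR
RRRRRRRR
RRRRRRRR
RRRBBRRR
After op 3 paint(7,3,G):
RRRRRRRR
RRRRRRRR
RRRRRRRR
RRRRRRRR
BRRRRRRR
RRRRRRRR
RRRRRRRR
RRRGBRRR
After op 4 paint(2,1,B):
RRRRRRRR
RRRRRRRR
RBRRRRRR
RRRRRRRR
BRRRRRRR
RRRRRRRR
RRRRRRRR
RRRGBRRR
After op 5 fill(3,2,K) [60 cells changed]:
KKKKKKKK
KKKKKKKK
KBKKKKKK
KKKKKKKK
BKKKKKKK
KKKKKKKK
KKKKKKKK
KKKGBKKK
After op 6 paint(3,6,G):
KKKKKKKK
KKKKKKKK
KBKKKKKK
KKKKKKGK
BKKKKKKK
KKKKKKKK
KKKKKKKK
KKKGBKKK
After op 7 fill(2,5,R) [59 cells changed]:
RRRRRRRR
RRRRRRRR
RBRRRRRR
RRRRRRGR
BRRRRRRR
RRRRRRRR
RRRRRRRR
RRRGBRRR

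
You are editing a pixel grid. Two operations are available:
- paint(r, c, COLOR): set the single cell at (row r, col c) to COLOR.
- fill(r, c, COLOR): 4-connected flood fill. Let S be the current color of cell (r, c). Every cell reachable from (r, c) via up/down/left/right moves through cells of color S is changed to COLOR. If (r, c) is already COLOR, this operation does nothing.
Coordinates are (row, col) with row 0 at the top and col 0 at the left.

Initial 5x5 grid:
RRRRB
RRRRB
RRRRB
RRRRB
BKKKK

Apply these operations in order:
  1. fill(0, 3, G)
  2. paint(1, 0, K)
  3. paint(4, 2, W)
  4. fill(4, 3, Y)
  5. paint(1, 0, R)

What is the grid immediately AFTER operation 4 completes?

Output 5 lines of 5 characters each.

Answer: GGGGB
KGGGB
GGGGB
GGGGB
BKWYY

Derivation:
After op 1 fill(0,3,G) [16 cells changed]:
GGGGB
GGGGB
GGGGB
GGGGB
BKKKK
After op 2 paint(1,0,K):
GGGGB
KGGGB
GGGGB
GGGGB
BKKKK
After op 3 paint(4,2,W):
GGGGB
KGGGB
GGGGB
GGGGB
BKWKK
After op 4 fill(4,3,Y) [2 cells changed]:
GGGGB
KGGGB
GGGGB
GGGGB
BKWYY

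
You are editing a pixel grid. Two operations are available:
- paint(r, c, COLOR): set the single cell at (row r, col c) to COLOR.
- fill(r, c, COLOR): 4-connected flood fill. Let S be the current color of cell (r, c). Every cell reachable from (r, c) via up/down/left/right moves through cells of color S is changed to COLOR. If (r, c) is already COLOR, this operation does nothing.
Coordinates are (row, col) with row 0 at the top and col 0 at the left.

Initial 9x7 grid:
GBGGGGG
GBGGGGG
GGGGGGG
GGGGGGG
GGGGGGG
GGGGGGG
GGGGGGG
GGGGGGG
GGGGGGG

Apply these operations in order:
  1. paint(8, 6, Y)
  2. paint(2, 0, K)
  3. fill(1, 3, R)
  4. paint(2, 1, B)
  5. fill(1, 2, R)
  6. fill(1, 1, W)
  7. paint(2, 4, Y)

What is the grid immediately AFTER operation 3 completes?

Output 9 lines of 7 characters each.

Answer: GBRRRRR
GBRRRRR
KRRRRRR
RRRRRRR
RRRRRRR
RRRRRRR
RRRRRRR
RRRRRRR
RRRRRRY

Derivation:
After op 1 paint(8,6,Y):
GBGGGGG
GBGGGGG
GGGGGGG
GGGGGGG
GGGGGGG
GGGGGGG
GGGGGGG
GGGGGGG
GGGGGGY
After op 2 paint(2,0,K):
GBGGGGG
GBGGGGG
KGGGGGG
GGGGGGG
GGGGGGG
GGGGGGG
GGGGGGG
GGGGGGG
GGGGGGY
After op 3 fill(1,3,R) [57 cells changed]:
GBRRRRR
GBRRRRR
KRRRRRR
RRRRRRR
RRRRRRR
RRRRRRR
RRRRRRR
RRRRRRR
RRRRRRY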